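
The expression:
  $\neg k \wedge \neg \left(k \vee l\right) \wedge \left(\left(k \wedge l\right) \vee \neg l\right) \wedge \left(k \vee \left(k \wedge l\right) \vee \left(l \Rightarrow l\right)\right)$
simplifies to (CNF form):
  $\neg k \wedge \neg l$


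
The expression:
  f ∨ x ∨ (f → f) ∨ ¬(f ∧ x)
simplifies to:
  True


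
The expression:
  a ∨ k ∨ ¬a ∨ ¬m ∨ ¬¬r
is always true.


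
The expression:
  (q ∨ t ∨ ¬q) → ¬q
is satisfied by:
  {q: False}


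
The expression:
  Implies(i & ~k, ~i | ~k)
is always true.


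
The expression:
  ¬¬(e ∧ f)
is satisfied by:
  {e: True, f: True}


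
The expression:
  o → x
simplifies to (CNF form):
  x ∨ ¬o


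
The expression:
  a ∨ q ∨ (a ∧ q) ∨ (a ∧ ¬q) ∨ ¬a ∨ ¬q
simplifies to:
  True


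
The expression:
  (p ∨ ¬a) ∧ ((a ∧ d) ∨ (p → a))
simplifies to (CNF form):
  (a ∨ ¬a) ∧ (a ∨ ¬p) ∧ (p ∨ ¬a) ∧ (p ∨ ¬p)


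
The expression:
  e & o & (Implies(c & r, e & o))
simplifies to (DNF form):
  e & o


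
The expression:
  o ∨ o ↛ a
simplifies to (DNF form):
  o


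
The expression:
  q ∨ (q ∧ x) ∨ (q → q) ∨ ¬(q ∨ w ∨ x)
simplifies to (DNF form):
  True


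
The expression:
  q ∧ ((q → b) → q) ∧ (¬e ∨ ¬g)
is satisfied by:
  {q: True, g: False, e: False}
  {q: True, e: True, g: False}
  {q: True, g: True, e: False}


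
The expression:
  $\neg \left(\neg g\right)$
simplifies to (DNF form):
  $g$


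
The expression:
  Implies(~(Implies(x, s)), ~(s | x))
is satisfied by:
  {s: True, x: False}
  {x: False, s: False}
  {x: True, s: True}


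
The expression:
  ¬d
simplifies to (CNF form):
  ¬d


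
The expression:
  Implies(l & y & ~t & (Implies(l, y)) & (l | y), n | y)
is always true.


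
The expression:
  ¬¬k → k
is always true.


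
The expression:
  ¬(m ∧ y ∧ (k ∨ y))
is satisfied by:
  {m: False, y: False}
  {y: True, m: False}
  {m: True, y: False}


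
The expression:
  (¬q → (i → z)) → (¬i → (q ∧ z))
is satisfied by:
  {i: True, q: True, z: True}
  {i: True, q: True, z: False}
  {i: True, z: True, q: False}
  {i: True, z: False, q: False}
  {q: True, z: True, i: False}


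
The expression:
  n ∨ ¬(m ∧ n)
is always true.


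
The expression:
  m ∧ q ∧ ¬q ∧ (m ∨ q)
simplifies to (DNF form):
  False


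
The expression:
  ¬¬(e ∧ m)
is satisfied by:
  {m: True, e: True}


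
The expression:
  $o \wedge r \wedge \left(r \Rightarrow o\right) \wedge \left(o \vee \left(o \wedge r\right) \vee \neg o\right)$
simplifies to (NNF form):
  $o \wedge r$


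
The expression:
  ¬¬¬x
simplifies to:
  ¬x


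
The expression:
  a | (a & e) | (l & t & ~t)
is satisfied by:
  {a: True}


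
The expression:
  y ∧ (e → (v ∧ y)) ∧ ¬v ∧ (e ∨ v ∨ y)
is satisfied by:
  {y: True, v: False, e: False}


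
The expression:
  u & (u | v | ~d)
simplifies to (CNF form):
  u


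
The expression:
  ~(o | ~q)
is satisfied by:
  {q: True, o: False}


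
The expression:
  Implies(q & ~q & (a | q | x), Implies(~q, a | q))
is always true.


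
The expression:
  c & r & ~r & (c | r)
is never true.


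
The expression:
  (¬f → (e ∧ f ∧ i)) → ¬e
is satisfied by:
  {e: False, f: False}
  {f: True, e: False}
  {e: True, f: False}


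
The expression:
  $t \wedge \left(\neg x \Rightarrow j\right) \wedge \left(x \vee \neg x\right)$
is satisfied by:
  {t: True, x: True, j: True}
  {t: True, x: True, j: False}
  {t: True, j: True, x: False}


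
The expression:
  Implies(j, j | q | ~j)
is always true.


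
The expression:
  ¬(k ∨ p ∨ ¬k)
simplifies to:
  False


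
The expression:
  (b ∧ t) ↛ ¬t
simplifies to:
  b ∧ t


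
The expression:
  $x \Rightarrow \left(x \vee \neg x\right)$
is always true.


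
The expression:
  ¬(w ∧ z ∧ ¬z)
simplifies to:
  True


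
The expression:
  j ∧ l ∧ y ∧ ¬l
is never true.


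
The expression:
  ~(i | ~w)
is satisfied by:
  {w: True, i: False}


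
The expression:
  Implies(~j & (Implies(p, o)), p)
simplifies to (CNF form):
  j | p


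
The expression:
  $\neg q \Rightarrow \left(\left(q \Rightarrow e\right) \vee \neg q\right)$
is always true.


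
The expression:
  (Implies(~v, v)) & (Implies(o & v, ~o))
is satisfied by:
  {v: True, o: False}


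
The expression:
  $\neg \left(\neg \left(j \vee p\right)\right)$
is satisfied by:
  {p: True, j: True}
  {p: True, j: False}
  {j: True, p: False}


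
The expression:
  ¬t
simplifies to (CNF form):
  ¬t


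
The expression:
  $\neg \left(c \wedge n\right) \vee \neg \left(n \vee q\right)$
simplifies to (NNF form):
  $\neg c \vee \neg n$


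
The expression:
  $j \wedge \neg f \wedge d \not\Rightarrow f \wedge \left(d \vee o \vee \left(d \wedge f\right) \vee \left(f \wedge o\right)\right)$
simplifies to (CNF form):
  $d \wedge j \wedge \neg f$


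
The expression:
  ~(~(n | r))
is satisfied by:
  {r: True, n: True}
  {r: True, n: False}
  {n: True, r: False}


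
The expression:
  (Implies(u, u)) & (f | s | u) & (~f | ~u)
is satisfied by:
  {s: True, u: False, f: False}
  {s: True, u: True, f: False}
  {u: True, s: False, f: False}
  {f: True, s: True, u: False}
  {f: True, s: False, u: False}


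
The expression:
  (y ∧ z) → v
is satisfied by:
  {v: True, z: False, y: False}
  {v: False, z: False, y: False}
  {y: True, v: True, z: False}
  {y: True, v: False, z: False}
  {z: True, v: True, y: False}
  {z: True, v: False, y: False}
  {z: True, y: True, v: True}


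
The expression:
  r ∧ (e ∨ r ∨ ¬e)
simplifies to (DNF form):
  r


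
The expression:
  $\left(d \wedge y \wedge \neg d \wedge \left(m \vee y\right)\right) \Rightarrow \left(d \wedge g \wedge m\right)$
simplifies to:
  $\text{True}$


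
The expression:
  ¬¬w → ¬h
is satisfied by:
  {w: False, h: False}
  {h: True, w: False}
  {w: True, h: False}


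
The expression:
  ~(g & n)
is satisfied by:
  {g: False, n: False}
  {n: True, g: False}
  {g: True, n: False}


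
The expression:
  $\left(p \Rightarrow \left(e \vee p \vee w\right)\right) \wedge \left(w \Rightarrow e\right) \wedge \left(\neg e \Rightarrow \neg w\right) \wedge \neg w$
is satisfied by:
  {w: False}


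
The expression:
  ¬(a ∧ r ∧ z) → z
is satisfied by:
  {z: True}


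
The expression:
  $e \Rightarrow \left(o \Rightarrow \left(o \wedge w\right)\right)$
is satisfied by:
  {w: True, e: False, o: False}
  {e: False, o: False, w: False}
  {w: True, o: True, e: False}
  {o: True, e: False, w: False}
  {w: True, e: True, o: False}
  {e: True, w: False, o: False}
  {w: True, o: True, e: True}


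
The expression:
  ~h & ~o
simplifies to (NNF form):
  ~h & ~o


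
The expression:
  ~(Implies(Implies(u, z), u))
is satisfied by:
  {u: False}


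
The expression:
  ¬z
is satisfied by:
  {z: False}


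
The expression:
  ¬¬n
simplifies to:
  n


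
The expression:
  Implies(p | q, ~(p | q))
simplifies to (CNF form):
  ~p & ~q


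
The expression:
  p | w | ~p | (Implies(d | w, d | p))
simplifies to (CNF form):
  True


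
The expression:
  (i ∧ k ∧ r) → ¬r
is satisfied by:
  {k: False, i: False, r: False}
  {r: True, k: False, i: False}
  {i: True, k: False, r: False}
  {r: True, i: True, k: False}
  {k: True, r: False, i: False}
  {r: True, k: True, i: False}
  {i: True, k: True, r: False}


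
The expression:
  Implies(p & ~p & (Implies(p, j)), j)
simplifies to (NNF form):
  True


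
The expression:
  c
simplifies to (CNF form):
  c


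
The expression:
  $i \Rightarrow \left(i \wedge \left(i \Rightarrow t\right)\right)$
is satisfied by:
  {t: True, i: False}
  {i: False, t: False}
  {i: True, t: True}


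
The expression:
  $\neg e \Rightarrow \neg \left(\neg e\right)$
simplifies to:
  $e$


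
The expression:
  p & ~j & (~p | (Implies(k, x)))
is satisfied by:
  {x: True, p: True, j: False, k: False}
  {p: True, x: False, j: False, k: False}
  {x: True, k: True, p: True, j: False}


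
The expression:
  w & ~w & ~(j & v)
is never true.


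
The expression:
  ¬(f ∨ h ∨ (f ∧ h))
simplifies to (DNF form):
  ¬f ∧ ¬h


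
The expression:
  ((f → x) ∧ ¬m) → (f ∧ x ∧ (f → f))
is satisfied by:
  {m: True, f: True}
  {m: True, f: False}
  {f: True, m: False}


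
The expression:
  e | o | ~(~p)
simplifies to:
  e | o | p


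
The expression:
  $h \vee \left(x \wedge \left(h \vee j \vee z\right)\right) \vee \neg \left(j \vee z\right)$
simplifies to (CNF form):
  $\left(h \vee x \vee \neg j\right) \wedge \left(h \vee x \vee \neg z\right)$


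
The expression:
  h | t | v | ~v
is always true.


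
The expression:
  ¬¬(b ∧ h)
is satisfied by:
  {h: True, b: True}


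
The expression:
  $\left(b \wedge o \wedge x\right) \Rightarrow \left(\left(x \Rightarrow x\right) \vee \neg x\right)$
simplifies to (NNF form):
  $\text{True}$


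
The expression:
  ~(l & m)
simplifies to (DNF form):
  ~l | ~m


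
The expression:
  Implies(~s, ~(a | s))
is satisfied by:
  {s: True, a: False}
  {a: False, s: False}
  {a: True, s: True}


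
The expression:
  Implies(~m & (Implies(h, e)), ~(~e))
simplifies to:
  e | h | m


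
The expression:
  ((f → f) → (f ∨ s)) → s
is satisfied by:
  {s: True, f: False}
  {f: False, s: False}
  {f: True, s: True}


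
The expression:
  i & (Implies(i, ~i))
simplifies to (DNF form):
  False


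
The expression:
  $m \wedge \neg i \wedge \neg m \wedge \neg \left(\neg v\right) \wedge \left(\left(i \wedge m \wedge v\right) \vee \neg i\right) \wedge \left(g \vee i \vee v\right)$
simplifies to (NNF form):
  $\text{False}$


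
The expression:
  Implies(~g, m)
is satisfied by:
  {m: True, g: True}
  {m: True, g: False}
  {g: True, m: False}


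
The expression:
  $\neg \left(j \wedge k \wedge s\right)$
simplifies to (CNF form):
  $\neg j \vee \neg k \vee \neg s$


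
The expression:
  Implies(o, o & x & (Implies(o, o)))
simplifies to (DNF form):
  x | ~o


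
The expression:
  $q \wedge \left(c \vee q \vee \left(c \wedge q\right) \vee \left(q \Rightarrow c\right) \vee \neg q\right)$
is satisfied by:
  {q: True}


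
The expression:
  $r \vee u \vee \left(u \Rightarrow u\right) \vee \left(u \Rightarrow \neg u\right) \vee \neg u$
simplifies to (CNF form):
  $\text{True}$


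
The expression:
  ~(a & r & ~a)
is always true.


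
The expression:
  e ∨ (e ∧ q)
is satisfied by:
  {e: True}


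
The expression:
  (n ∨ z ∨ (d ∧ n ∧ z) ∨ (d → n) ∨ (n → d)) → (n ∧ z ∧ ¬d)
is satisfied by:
  {z: True, n: True, d: False}


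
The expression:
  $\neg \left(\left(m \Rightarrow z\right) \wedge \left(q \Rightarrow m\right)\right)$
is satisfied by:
  {q: True, m: False, z: False}
  {z: True, q: True, m: False}
  {m: True, q: True, z: False}
  {m: True, q: False, z: False}


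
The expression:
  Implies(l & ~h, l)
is always true.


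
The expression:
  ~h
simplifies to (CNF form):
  ~h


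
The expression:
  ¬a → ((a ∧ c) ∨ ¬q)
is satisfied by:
  {a: True, q: False}
  {q: False, a: False}
  {q: True, a: True}


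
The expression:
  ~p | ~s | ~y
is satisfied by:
  {s: False, p: False, y: False}
  {y: True, s: False, p: False}
  {p: True, s: False, y: False}
  {y: True, p: True, s: False}
  {s: True, y: False, p: False}
  {y: True, s: True, p: False}
  {p: True, s: True, y: False}


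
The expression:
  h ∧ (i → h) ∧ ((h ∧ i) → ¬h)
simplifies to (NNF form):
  h ∧ ¬i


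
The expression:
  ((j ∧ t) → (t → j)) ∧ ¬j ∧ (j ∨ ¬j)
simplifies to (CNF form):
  ¬j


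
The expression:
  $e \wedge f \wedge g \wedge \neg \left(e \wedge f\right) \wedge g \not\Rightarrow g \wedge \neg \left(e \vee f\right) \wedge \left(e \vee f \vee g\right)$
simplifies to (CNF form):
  $\text{False}$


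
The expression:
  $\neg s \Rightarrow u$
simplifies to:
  $s \vee u$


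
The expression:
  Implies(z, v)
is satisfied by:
  {v: True, z: False}
  {z: False, v: False}
  {z: True, v: True}


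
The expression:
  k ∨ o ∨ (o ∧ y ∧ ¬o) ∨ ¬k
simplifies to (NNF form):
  True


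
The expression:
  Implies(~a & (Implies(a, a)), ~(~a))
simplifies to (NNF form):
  a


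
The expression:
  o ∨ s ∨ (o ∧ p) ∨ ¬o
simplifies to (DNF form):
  True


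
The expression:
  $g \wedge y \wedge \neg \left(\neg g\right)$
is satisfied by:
  {g: True, y: True}


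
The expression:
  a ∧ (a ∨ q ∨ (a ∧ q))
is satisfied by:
  {a: True}


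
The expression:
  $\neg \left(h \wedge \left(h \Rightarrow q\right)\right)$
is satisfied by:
  {h: False, q: False}
  {q: True, h: False}
  {h: True, q: False}


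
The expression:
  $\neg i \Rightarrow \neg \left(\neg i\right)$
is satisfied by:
  {i: True}


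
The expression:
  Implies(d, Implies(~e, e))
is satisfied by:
  {e: True, d: False}
  {d: False, e: False}
  {d: True, e: True}


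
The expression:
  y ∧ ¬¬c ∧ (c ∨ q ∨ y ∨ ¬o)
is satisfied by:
  {c: True, y: True}


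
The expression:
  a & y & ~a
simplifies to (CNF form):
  False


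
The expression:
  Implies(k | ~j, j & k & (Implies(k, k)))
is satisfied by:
  {j: True}


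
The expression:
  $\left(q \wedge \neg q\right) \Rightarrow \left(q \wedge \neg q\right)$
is always true.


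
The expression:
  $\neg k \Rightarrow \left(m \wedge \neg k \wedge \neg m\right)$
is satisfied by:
  {k: True}


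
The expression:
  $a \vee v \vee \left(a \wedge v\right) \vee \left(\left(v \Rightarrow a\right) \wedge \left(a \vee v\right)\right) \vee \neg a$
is always true.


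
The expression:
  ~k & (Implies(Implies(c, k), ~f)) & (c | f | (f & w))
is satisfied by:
  {c: True, k: False}


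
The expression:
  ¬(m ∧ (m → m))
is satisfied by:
  {m: False}


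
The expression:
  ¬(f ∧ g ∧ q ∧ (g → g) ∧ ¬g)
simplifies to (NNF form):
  True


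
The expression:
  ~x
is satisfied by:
  {x: False}


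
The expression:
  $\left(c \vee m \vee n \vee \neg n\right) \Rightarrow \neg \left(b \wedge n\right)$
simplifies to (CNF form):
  $\neg b \vee \neg n$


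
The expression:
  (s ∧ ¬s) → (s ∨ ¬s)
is always true.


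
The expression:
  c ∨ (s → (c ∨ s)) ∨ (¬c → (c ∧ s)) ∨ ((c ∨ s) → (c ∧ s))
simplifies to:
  True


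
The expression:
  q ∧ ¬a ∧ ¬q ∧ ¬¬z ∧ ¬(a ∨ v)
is never true.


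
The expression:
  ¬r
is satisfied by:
  {r: False}


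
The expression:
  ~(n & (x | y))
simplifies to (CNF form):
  (~n | ~x) & (~n | ~y)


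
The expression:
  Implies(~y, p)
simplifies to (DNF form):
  p | y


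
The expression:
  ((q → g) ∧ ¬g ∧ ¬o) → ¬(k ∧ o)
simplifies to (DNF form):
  True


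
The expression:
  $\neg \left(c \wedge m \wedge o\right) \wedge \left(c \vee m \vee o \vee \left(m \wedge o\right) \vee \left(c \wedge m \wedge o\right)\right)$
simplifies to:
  $\left(c \wedge \neg m\right) \vee \left(m \wedge \neg o\right) \vee \left(o \wedge \neg c\right)$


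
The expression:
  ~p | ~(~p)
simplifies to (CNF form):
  True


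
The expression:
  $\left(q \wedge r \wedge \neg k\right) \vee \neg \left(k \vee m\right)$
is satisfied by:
  {r: True, q: True, m: False, k: False}
  {r: True, q: False, m: False, k: False}
  {q: True, r: False, m: False, k: False}
  {r: False, q: False, m: False, k: False}
  {r: True, m: True, q: True, k: False}


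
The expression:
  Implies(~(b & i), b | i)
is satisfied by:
  {i: True, b: True}
  {i: True, b: False}
  {b: True, i: False}


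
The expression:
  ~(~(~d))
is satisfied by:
  {d: False}


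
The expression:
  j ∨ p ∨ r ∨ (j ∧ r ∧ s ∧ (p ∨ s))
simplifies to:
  j ∨ p ∨ r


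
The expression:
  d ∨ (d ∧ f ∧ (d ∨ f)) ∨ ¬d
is always true.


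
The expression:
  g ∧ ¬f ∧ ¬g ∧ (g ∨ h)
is never true.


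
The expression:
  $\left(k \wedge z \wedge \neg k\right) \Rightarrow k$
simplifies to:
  $\text{True}$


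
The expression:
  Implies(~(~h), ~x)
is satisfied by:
  {h: False, x: False}
  {x: True, h: False}
  {h: True, x: False}


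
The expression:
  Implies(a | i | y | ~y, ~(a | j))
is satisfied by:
  {j: False, a: False}


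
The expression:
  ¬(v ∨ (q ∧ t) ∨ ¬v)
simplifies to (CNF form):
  False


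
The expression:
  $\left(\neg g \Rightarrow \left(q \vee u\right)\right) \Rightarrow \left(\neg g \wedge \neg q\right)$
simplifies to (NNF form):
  $\neg g \wedge \neg q$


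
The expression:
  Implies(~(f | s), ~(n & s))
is always true.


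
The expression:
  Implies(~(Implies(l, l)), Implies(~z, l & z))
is always true.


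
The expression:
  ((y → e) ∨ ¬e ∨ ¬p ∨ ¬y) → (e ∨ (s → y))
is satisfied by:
  {y: True, e: True, s: False}
  {y: True, s: False, e: False}
  {e: True, s: False, y: False}
  {e: False, s: False, y: False}
  {y: True, e: True, s: True}
  {y: True, s: True, e: False}
  {e: True, s: True, y: False}


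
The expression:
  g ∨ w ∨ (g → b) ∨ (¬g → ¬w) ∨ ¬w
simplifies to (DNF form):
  True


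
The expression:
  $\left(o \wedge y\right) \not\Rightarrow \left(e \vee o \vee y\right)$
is never true.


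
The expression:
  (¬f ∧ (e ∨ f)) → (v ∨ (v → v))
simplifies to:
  True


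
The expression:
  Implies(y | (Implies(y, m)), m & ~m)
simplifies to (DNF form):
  False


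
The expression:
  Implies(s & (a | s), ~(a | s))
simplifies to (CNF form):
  ~s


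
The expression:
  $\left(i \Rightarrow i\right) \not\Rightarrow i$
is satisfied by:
  {i: False}


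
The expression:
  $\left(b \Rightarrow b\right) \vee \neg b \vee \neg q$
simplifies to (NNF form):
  $\text{True}$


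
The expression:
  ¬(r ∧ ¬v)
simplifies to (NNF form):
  v ∨ ¬r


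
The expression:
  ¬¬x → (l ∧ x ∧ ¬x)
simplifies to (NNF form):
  ¬x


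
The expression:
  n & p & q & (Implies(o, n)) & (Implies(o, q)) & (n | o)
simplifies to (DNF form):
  n & p & q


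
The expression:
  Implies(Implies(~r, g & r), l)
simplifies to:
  l | ~r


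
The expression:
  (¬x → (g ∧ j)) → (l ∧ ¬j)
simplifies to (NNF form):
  (l ∧ ¬j) ∨ (¬g ∧ ¬x) ∨ (¬j ∧ ¬x)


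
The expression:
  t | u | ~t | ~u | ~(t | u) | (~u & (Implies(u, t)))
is always true.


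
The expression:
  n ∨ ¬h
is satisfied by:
  {n: True, h: False}
  {h: False, n: False}
  {h: True, n: True}


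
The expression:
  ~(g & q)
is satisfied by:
  {g: False, q: False}
  {q: True, g: False}
  {g: True, q: False}


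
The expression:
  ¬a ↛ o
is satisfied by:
  {o: False, a: False}


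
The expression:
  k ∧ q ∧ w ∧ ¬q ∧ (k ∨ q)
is never true.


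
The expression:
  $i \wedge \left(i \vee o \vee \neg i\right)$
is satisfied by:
  {i: True}


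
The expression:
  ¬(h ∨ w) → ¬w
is always true.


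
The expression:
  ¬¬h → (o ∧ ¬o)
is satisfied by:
  {h: False}


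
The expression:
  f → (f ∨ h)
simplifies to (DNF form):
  True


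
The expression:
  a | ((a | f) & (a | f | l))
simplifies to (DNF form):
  a | f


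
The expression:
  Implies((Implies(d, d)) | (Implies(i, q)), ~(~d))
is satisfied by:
  {d: True}


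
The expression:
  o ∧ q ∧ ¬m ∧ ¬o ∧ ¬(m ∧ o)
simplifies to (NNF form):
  False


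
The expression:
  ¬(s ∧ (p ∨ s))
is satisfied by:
  {s: False}


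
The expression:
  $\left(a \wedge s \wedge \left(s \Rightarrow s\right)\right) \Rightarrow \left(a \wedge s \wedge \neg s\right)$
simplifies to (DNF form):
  $\neg a \vee \neg s$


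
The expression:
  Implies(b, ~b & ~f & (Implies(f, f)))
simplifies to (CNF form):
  ~b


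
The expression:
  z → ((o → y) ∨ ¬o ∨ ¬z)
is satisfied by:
  {y: True, o: False, z: False}
  {o: False, z: False, y: False}
  {y: True, z: True, o: False}
  {z: True, o: False, y: False}
  {y: True, o: True, z: False}
  {o: True, y: False, z: False}
  {y: True, z: True, o: True}


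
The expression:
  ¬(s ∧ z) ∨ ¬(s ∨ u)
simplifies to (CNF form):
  ¬s ∨ ¬z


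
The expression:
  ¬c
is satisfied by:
  {c: False}


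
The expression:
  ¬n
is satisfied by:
  {n: False}


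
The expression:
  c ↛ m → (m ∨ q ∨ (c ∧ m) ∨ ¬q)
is always true.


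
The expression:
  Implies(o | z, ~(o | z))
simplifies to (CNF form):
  ~o & ~z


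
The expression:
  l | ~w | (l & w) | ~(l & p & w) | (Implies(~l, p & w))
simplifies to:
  True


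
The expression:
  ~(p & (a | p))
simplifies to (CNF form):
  ~p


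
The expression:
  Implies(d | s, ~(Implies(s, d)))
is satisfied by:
  {d: False}


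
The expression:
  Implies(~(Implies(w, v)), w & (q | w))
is always true.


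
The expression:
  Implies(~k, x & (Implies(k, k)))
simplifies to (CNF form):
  k | x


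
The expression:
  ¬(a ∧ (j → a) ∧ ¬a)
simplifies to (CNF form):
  True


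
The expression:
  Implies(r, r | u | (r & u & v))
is always true.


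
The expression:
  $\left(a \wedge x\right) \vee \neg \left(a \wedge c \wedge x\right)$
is always true.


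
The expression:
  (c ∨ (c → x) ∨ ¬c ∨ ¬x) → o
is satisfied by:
  {o: True}


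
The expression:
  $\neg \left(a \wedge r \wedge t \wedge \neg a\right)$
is always true.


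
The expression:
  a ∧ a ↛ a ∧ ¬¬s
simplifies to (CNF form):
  False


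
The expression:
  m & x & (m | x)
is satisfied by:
  {m: True, x: True}


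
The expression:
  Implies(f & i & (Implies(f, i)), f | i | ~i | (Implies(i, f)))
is always true.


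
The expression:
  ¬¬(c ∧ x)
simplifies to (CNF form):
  c ∧ x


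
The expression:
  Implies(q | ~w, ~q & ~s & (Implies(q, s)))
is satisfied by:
  {w: True, q: False, s: False}
  {q: False, s: False, w: False}
  {w: True, s: True, q: False}


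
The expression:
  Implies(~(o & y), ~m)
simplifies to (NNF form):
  ~m | (o & y)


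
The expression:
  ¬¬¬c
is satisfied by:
  {c: False}


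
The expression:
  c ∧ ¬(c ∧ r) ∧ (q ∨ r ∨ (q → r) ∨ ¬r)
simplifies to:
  c ∧ ¬r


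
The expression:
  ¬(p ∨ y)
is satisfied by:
  {y: False, p: False}


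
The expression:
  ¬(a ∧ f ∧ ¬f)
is always true.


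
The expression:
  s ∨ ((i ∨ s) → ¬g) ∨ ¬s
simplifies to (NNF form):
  True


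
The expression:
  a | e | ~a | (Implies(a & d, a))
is always true.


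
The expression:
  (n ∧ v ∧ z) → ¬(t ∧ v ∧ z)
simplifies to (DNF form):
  ¬n ∨ ¬t ∨ ¬v ∨ ¬z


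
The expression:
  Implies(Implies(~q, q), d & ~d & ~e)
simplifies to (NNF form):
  ~q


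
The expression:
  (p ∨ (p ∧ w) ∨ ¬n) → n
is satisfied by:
  {n: True}


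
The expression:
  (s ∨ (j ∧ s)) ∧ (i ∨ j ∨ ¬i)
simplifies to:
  s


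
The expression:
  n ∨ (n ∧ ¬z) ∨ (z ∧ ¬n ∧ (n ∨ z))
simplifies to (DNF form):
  n ∨ z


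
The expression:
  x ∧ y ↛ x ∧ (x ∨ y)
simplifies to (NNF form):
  False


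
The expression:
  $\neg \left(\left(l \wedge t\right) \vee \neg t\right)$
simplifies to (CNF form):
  $t \wedge \neg l$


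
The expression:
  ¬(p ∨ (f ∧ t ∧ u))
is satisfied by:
  {p: False, u: False, t: False, f: False}
  {f: True, p: False, u: False, t: False}
  {t: True, p: False, u: False, f: False}
  {f: True, t: True, p: False, u: False}
  {u: True, f: False, p: False, t: False}
  {f: True, u: True, p: False, t: False}
  {t: True, u: True, f: False, p: False}


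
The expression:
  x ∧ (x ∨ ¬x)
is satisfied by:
  {x: True}


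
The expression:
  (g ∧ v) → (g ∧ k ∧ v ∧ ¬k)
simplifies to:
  ¬g ∨ ¬v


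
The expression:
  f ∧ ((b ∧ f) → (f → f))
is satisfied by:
  {f: True}


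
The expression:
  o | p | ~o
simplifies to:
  True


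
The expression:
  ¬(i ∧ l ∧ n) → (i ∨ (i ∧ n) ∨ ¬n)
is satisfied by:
  {i: True, n: False}
  {n: False, i: False}
  {n: True, i: True}


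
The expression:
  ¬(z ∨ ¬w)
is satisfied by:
  {w: True, z: False}


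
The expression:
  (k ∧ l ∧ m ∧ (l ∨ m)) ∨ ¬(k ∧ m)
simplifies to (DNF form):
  l ∨ ¬k ∨ ¬m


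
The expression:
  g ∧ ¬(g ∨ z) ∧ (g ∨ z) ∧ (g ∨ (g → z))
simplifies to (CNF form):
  False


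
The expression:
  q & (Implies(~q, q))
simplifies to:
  q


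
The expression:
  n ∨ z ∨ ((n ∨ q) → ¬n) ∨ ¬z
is always true.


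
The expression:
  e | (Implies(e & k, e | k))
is always true.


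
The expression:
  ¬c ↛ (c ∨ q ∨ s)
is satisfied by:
  {q: False, c: False, s: False}


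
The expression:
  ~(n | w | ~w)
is never true.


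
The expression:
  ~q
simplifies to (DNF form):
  ~q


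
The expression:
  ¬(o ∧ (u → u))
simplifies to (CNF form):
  ¬o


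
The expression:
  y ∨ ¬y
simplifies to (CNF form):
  True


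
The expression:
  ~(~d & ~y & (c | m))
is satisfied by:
  {y: True, d: True, m: False, c: False}
  {y: True, d: True, c: True, m: False}
  {y: True, d: True, m: True, c: False}
  {y: True, d: True, c: True, m: True}
  {y: True, m: False, c: False, d: False}
  {y: True, c: True, m: False, d: False}
  {y: True, m: True, c: False, d: False}
  {y: True, c: True, m: True, d: False}
  {d: True, m: False, c: False, y: False}
  {c: True, d: True, m: False, y: False}
  {d: True, m: True, c: False, y: False}
  {c: True, d: True, m: True, y: False}
  {d: False, m: False, c: False, y: False}


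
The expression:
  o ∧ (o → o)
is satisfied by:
  {o: True}


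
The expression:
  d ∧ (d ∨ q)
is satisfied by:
  {d: True}


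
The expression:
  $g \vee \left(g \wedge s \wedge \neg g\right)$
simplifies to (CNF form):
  $g$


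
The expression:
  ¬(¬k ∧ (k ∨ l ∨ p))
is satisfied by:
  {k: True, p: False, l: False}
  {k: True, l: True, p: False}
  {k: True, p: True, l: False}
  {k: True, l: True, p: True}
  {l: False, p: False, k: False}


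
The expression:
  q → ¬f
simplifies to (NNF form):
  ¬f ∨ ¬q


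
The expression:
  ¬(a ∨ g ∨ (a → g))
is never true.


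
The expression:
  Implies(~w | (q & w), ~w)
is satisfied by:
  {w: False, q: False}
  {q: True, w: False}
  {w: True, q: False}


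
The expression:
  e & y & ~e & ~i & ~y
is never true.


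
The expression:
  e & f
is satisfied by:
  {e: True, f: True}


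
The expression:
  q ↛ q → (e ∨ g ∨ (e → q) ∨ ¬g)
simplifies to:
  True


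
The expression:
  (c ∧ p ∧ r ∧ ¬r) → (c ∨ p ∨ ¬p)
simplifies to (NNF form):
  True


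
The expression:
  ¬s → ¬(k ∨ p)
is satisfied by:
  {s: True, p: False, k: False}
  {s: True, k: True, p: False}
  {s: True, p: True, k: False}
  {s: True, k: True, p: True}
  {k: False, p: False, s: False}


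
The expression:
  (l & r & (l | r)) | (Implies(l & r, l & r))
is always true.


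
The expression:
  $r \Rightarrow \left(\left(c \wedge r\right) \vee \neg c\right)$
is always true.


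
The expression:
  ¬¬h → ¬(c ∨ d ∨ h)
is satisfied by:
  {h: False}


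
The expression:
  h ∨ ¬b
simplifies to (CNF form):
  h ∨ ¬b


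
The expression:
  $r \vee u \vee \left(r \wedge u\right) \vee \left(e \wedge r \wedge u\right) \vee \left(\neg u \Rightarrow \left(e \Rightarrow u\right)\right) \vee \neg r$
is always true.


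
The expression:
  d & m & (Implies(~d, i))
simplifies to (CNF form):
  d & m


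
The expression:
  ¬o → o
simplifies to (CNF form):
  o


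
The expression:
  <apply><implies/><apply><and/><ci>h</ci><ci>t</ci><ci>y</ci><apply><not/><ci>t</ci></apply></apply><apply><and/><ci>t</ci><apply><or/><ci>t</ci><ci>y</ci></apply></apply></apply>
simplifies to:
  <true/>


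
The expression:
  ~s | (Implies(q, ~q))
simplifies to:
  ~q | ~s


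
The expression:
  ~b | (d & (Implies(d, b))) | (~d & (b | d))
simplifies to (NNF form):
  True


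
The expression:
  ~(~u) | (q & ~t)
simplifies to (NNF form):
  u | (q & ~t)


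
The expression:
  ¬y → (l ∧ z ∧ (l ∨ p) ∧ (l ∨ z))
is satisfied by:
  {y: True, l: True, z: True}
  {y: True, l: True, z: False}
  {y: True, z: True, l: False}
  {y: True, z: False, l: False}
  {l: True, z: True, y: False}


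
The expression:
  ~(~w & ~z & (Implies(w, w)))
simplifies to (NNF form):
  w | z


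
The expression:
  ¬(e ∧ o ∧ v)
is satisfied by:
  {v: False, o: False, e: False}
  {e: True, v: False, o: False}
  {o: True, v: False, e: False}
  {e: True, o: True, v: False}
  {v: True, e: False, o: False}
  {e: True, v: True, o: False}
  {o: True, v: True, e: False}


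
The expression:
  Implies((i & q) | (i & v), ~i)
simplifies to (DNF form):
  ~i | (~q & ~v)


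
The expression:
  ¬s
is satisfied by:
  {s: False}


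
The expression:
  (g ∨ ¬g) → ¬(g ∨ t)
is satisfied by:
  {g: False, t: False}


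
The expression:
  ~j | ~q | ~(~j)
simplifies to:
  True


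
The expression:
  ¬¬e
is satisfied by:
  {e: True}


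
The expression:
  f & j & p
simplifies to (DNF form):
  f & j & p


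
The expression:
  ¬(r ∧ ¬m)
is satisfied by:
  {m: True, r: False}
  {r: False, m: False}
  {r: True, m: True}


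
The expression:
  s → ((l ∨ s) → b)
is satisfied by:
  {b: True, s: False}
  {s: False, b: False}
  {s: True, b: True}


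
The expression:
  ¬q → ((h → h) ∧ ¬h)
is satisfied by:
  {q: True, h: False}
  {h: False, q: False}
  {h: True, q: True}


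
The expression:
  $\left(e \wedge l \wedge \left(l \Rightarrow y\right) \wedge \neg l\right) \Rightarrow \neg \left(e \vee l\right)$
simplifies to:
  $\text{True}$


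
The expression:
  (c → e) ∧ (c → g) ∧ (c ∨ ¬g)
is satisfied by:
  {e: True, c: False, g: False}
  {c: False, g: False, e: False}
  {e: True, g: True, c: True}


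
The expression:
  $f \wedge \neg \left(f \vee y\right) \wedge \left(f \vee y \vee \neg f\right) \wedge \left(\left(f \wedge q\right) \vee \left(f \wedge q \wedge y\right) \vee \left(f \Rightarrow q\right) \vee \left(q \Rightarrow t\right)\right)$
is never true.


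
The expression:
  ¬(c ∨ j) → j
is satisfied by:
  {c: True, j: True}
  {c: True, j: False}
  {j: True, c: False}


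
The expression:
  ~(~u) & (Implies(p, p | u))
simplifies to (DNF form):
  u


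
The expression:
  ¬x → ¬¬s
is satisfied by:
  {x: True, s: True}
  {x: True, s: False}
  {s: True, x: False}


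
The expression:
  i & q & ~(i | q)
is never true.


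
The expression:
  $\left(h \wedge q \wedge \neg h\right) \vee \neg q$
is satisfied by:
  {q: False}


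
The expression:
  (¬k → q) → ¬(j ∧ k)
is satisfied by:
  {k: False, j: False}
  {j: True, k: False}
  {k: True, j: False}


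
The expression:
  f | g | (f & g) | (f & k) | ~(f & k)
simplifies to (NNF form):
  True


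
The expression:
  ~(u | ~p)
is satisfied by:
  {p: True, u: False}


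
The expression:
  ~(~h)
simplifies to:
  h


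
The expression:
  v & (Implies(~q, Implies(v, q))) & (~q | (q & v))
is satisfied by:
  {q: True, v: True}


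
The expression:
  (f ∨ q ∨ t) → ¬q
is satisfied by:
  {q: False}


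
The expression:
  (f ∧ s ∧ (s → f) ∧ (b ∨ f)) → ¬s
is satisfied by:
  {s: False, f: False}
  {f: True, s: False}
  {s: True, f: False}


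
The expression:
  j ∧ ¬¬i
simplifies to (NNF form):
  i ∧ j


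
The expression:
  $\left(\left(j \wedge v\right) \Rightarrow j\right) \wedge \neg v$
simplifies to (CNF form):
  $\neg v$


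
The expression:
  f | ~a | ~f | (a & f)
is always true.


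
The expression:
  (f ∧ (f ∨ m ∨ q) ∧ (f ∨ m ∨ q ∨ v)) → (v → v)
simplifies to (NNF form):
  True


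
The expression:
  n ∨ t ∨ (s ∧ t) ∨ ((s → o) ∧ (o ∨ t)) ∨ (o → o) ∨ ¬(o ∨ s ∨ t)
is always true.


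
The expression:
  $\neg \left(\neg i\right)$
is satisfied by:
  {i: True}


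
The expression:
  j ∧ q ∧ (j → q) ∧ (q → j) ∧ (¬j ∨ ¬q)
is never true.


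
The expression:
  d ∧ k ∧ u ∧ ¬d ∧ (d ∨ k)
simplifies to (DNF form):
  False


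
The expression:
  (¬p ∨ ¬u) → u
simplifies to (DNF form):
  u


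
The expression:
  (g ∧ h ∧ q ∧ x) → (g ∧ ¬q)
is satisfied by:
  {h: False, q: False, x: False, g: False}
  {g: True, h: False, q: False, x: False}
  {x: True, h: False, q: False, g: False}
  {g: True, x: True, h: False, q: False}
  {q: True, g: False, h: False, x: False}
  {g: True, q: True, h: False, x: False}
  {x: True, q: True, g: False, h: False}
  {g: True, x: True, q: True, h: False}
  {h: True, x: False, q: False, g: False}
  {g: True, h: True, x: False, q: False}
  {x: True, h: True, g: False, q: False}
  {g: True, x: True, h: True, q: False}
  {q: True, h: True, x: False, g: False}
  {g: True, q: True, h: True, x: False}
  {x: True, q: True, h: True, g: False}


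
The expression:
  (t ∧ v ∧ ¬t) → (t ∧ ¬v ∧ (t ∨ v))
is always true.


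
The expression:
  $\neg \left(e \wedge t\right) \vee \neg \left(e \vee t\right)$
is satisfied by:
  {e: False, t: False}
  {t: True, e: False}
  {e: True, t: False}


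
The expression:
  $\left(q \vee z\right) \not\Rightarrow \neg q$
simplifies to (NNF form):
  $q$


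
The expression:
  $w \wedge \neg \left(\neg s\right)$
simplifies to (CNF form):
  $s \wedge w$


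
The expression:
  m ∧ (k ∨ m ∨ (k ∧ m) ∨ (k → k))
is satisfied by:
  {m: True}


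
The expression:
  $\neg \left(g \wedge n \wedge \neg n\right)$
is always true.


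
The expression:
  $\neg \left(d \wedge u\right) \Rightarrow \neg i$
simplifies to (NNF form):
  $\left(d \wedge u\right) \vee \neg i$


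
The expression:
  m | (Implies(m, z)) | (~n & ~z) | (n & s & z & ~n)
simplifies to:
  True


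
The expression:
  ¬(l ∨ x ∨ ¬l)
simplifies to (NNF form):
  False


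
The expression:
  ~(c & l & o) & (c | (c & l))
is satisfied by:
  {c: True, l: False, o: False}
  {c: True, o: True, l: False}
  {c: True, l: True, o: False}


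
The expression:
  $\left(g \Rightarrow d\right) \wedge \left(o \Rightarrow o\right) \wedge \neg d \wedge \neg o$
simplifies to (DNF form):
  $\neg d \wedge \neg g \wedge \neg o$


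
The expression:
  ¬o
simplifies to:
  ¬o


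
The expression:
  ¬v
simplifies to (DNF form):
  ¬v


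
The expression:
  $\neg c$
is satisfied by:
  {c: False}


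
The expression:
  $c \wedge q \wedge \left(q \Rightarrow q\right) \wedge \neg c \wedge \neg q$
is never true.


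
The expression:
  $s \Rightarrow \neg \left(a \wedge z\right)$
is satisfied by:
  {s: False, z: False, a: False}
  {a: True, s: False, z: False}
  {z: True, s: False, a: False}
  {a: True, z: True, s: False}
  {s: True, a: False, z: False}
  {a: True, s: True, z: False}
  {z: True, s: True, a: False}


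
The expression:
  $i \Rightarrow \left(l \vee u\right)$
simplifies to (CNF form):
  $l \vee u \vee \neg i$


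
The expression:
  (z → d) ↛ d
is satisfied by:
  {d: False, z: False}


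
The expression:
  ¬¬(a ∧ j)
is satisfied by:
  {a: True, j: True}


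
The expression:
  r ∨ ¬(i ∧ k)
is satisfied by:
  {r: True, k: False, i: False}
  {k: False, i: False, r: False}
  {r: True, i: True, k: False}
  {i: True, k: False, r: False}
  {r: True, k: True, i: False}
  {k: True, r: False, i: False}
  {r: True, i: True, k: True}


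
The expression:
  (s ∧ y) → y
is always true.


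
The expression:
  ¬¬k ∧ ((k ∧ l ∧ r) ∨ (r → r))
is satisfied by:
  {k: True}


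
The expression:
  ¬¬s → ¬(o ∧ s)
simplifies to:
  ¬o ∨ ¬s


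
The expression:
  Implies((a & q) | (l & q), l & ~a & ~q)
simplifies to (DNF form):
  ~q | (~a & ~l)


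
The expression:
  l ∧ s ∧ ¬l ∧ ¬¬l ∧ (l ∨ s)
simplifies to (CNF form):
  False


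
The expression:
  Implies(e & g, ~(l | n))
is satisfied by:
  {n: False, g: False, e: False, l: False}
  {l: True, n: False, g: False, e: False}
  {n: True, l: False, g: False, e: False}
  {l: True, n: True, g: False, e: False}
  {e: True, l: False, n: False, g: False}
  {l: True, e: True, n: False, g: False}
  {e: True, n: True, l: False, g: False}
  {l: True, e: True, n: True, g: False}
  {g: True, e: False, n: False, l: False}
  {g: True, l: True, e: False, n: False}
  {g: True, n: True, e: False, l: False}
  {l: True, g: True, n: True, e: False}
  {g: True, e: True, l: False, n: False}


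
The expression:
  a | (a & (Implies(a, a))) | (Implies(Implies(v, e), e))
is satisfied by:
  {a: True, v: True, e: True}
  {a: True, v: True, e: False}
  {a: True, e: True, v: False}
  {a: True, e: False, v: False}
  {v: True, e: True, a: False}
  {v: True, e: False, a: False}
  {e: True, v: False, a: False}


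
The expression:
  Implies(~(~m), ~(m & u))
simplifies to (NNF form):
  ~m | ~u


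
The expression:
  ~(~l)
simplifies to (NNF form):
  l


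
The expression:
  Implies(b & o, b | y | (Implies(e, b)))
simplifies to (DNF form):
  True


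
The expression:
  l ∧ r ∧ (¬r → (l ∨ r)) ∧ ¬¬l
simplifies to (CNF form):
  l ∧ r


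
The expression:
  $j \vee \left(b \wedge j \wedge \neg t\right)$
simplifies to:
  $j$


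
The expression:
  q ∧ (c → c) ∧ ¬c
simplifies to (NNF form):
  q ∧ ¬c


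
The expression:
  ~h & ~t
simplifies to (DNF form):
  ~h & ~t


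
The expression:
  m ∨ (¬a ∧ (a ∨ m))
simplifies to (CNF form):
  m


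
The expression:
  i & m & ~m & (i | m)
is never true.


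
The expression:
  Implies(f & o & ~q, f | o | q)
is always true.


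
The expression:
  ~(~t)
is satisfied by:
  {t: True}


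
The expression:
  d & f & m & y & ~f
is never true.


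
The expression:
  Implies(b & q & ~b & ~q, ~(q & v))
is always true.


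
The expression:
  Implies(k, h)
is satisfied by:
  {h: True, k: False}
  {k: False, h: False}
  {k: True, h: True}
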